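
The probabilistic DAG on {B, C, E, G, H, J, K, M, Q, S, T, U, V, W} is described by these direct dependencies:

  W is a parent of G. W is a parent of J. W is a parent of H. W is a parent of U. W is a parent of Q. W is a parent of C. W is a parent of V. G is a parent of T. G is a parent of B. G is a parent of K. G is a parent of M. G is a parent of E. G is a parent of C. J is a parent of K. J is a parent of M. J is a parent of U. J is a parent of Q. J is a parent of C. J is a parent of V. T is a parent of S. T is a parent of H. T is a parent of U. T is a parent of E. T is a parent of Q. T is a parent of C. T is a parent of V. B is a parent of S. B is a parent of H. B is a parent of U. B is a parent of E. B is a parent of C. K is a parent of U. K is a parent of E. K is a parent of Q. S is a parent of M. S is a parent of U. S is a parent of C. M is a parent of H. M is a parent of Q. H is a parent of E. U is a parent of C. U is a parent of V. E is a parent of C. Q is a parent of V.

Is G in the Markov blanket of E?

G is a parent of E.
So G ∈ MB(E).

Yes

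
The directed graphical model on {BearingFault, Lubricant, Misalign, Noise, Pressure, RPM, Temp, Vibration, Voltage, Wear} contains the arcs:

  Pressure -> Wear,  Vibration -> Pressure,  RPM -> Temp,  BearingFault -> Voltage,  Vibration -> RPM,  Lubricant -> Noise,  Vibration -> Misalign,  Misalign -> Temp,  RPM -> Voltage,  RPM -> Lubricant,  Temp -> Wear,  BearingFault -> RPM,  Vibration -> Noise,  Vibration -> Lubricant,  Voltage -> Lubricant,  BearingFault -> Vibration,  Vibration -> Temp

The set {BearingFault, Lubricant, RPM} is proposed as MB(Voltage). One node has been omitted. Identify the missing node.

A node's Markov blanket = Pa ∪ Ch ∪ (parents of Ch other than the node itself).
Voltage's parents: BearingFault, RPM.
Voltage's children: Lubricant.
Co-parents of Voltage (other parents of its children):
  Lubricant's other parents are RPM, Vibration.
MB(Voltage) = {BearingFault, Lubricant, RPM, Vibration}.
Comparing with the claimed set, Vibration is missing.

Vibration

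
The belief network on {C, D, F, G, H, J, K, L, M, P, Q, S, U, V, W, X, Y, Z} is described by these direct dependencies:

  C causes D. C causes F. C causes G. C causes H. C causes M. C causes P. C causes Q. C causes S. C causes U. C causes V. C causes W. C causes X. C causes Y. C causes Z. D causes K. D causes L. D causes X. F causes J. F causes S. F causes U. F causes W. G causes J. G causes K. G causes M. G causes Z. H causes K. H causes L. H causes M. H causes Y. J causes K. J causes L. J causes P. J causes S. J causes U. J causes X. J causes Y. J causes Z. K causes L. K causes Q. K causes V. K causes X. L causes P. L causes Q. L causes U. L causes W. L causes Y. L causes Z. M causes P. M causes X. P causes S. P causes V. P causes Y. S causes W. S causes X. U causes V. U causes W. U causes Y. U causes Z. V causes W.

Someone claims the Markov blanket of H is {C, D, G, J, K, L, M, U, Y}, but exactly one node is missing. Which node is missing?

H has parent C.
H's children: K, L, M, Y.
For each child, the remaining parents (spouses of H):
  K: D, G, J
  L: D, J, K
  M: C, G
  Y: C, J, L, P, U
MB(H) = {C, D, G, J, K, L, M, P, U, Y}.
Comparing with the claimed set, P is missing.

P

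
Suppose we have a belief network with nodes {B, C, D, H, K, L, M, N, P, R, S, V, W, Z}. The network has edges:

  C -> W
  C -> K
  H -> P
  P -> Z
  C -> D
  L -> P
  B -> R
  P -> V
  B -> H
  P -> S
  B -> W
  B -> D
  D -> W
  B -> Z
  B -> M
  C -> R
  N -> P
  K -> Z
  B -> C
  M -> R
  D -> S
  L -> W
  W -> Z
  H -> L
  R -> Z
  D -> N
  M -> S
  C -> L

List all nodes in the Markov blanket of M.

Recall MB(v) = parents ∪ children ∪ spouses, where spouses are the other parents of v's children.
Parents of M: B.
M's children: R, S.
Other parents of M's children:
  parents(R) \ {M} = {B, C}.
  S also has parents D, P.
MB(M) = {B, C, D, P, R, S}.

{B, C, D, P, R, S}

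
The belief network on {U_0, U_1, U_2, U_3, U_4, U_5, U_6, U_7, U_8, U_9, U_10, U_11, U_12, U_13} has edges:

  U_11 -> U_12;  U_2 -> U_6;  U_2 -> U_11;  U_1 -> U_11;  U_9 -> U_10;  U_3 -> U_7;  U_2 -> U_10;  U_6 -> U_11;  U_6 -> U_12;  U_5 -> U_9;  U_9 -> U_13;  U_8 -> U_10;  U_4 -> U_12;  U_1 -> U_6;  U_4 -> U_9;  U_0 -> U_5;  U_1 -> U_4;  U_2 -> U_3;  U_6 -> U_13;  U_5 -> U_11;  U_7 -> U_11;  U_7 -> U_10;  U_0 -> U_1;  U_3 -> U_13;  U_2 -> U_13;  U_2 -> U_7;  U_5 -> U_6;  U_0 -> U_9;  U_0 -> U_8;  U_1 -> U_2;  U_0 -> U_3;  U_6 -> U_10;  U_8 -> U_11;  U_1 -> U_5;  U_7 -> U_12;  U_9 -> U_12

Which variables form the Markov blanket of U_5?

{U_0, U_1, U_2, U_4, U_6, U_7, U_8, U_9, U_11}

Pa(U_5) = {U_0, U_1}.
U_5 has children U_6, U_9, U_11.
Co-parents of U_5 (other parents of its children):
  U_6's other parents are U_1, U_2.
  parents(U_9) \ {U_5} = {U_0, U_4}.
  parents(U_11) \ {U_5} = {U_1, U_2, U_6, U_7, U_8}.
MB(U_5) = {U_0, U_1, U_2, U_4, U_6, U_7, U_8, U_9, U_11}.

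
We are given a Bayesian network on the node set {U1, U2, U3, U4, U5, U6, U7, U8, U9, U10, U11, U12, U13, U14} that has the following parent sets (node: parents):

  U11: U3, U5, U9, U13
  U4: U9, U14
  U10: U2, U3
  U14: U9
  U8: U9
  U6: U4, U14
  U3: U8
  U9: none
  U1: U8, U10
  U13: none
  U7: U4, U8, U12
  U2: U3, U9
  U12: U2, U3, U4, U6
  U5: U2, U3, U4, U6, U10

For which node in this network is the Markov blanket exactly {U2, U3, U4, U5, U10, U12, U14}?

The target node must have every member of {U2, U3, U4, U5, U10, U12, U14} as a parent, child, or co-parent, and no others.
Parents of U6: U4, U14; children: U5, U12; co-parents: U2, U3, U4, U10.
These exactly cover the given set, so the node is U6.

U6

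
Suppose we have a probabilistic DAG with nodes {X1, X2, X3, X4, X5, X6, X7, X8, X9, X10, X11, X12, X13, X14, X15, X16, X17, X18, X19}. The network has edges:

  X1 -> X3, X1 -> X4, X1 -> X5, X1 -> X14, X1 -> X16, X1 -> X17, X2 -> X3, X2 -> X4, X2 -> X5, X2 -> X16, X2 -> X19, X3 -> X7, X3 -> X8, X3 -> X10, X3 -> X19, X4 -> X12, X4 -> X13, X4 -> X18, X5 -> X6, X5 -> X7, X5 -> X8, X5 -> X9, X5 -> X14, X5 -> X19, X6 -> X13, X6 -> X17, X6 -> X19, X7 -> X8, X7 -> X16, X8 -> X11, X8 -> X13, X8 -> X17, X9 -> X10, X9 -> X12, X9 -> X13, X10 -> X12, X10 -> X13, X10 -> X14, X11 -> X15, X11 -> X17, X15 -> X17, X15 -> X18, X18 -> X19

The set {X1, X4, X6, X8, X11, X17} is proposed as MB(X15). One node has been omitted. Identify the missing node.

X18

By definition, MB(X15) is built from X15's parents, X15's children, and the co-parents of X15.
X15 has parent X11.
X15 has children X17, X18.
For each child, the remaining parents (spouses of X15):
  parents(X17) \ {X15} = {X1, X6, X8, X11}.
  X18 also has parent X4.
MB(X15) = {X1, X4, X6, X8, X11, X17, X18}.
Comparing with the claimed set, X18 is missing.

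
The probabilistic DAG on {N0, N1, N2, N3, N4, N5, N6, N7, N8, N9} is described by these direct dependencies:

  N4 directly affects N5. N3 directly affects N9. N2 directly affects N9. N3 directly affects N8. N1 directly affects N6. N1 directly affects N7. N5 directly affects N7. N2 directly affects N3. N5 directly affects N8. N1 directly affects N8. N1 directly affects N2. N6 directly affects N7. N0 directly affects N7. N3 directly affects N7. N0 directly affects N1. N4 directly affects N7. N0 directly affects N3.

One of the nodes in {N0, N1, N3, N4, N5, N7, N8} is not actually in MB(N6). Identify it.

N8

By definition, MB(N6) is built from N6's parents, N6's children, and the co-parents of N6.
Parents of N6: N1.
N6 has child N7.
Co-parents of N6 (other parents of its children):
  parents(N7) \ {N6} = {N0, N1, N3, N4, N5}.
MB(N6) = {N0, N1, N3, N4, N5, N7}.
N8 is neither a parent, child, nor co-parent of N6, so it does not belong.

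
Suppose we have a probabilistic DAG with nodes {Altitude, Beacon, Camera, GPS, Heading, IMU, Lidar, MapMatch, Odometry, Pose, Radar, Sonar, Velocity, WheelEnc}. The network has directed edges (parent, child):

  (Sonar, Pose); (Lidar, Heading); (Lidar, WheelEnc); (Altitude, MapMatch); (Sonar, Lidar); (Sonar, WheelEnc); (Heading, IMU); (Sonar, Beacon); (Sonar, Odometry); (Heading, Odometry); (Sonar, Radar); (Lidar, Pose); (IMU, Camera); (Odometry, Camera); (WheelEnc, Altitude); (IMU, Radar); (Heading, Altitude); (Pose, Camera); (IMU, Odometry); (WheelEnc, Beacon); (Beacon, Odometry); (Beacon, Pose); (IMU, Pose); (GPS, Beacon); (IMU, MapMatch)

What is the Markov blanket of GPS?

By definition, MB(GPS) is built from GPS's parents, GPS's children, and the co-parents of GPS.
GPS's parents: none.
Children of GPS: Beacon.
Parents of each child, excluding GPS:
  Beacon: Sonar, WheelEnc
MB(GPS) = {Beacon, Sonar, WheelEnc}.

{Beacon, Sonar, WheelEnc}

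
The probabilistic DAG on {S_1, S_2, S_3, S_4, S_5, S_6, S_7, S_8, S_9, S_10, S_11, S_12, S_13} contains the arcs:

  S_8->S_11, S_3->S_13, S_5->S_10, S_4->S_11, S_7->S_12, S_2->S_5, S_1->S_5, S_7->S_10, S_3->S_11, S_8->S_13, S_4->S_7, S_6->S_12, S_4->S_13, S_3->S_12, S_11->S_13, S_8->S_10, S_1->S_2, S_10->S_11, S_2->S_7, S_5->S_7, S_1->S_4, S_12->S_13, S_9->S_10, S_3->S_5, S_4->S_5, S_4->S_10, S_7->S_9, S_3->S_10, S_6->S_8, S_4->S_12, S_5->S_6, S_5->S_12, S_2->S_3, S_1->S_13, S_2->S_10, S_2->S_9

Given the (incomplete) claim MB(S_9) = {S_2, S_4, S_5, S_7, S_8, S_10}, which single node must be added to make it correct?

S_3

Pa(S_9) = {S_2, S_7}.
S_9 has child S_10.
For each child, the remaining parents (spouses of S_9):
  S_10 also has parents S_2, S_3, S_4, S_5, S_7, S_8.
MB(S_9) = {S_2, S_3, S_4, S_5, S_7, S_8, S_10}.
Comparing with the claimed set, S_3 is missing.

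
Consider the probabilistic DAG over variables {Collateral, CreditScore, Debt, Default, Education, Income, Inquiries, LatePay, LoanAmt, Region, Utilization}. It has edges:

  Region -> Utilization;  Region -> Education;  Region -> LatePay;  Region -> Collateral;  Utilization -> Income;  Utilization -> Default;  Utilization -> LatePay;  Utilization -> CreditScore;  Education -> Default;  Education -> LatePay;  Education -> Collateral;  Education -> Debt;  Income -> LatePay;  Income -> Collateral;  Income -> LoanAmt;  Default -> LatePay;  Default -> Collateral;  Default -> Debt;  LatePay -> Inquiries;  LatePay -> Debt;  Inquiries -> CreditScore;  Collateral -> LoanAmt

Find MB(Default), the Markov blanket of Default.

{Collateral, Debt, Education, Income, LatePay, Region, Utilization}

By definition, MB(Default) is built from Default's parents, Default's children, and the co-parents of Default.
Ch(Default) = {Collateral, Debt, LatePay}.
Pa(Default) = {Education, Utilization}.
Parents of each child, excluding Default:
  parents(LatePay) \ {Default} = {Education, Income, Region, Utilization}.
  parents(Collateral) \ {Default} = {Education, Income, Region}.
  Debt's other parents are Education, LatePay.
MB(Default) = {Collateral, Debt, Education, Income, LatePay, Region, Utilization}.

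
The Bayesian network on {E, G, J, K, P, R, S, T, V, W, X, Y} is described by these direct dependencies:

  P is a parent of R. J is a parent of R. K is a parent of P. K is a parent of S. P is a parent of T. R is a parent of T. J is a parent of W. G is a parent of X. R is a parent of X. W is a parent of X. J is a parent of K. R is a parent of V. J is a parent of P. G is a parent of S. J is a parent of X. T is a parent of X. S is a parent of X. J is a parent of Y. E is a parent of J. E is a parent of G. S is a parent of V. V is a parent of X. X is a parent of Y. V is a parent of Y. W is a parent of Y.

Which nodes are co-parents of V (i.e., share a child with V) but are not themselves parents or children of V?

Children of V: X, Y.
  X's other parents are G, J, R, S, T, W.
  parents(Y) \ {V} = {J, W, X}.
Excluding nodes already adjacent to V (R, S, X, Y), the co-parent-only contribution is {G, J, T, W}.

{G, J, T, W}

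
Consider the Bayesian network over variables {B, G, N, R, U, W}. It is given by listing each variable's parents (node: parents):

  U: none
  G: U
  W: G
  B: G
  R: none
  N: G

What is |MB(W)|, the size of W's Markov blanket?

W has parent G.
Ch(W) = {}.
With no children, W has no spouses; the co-parent set is empty.
MB(W) = {G}, which has 1 node.

1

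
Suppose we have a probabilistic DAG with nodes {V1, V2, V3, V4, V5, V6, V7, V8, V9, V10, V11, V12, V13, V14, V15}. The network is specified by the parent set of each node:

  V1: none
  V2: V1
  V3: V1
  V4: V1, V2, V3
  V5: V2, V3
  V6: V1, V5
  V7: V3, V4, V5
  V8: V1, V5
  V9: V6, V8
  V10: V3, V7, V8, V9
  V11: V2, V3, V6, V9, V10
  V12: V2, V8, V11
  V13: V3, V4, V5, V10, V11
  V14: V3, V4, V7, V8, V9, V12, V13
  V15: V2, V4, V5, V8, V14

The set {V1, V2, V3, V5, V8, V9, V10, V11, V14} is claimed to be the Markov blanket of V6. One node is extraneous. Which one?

V14

A node's Markov blanket = Pa ∪ Ch ∪ (parents of Ch other than the node itself).
V6's parents: V1, V5.
V6's children: V9, V11.
Co-parents of V6 (other parents of its children):
  V9 also has parent V8.
  parents(V11) \ {V6} = {V2, V3, V9, V10}.
MB(V6) = {V1, V2, V3, V5, V8, V9, V10, V11}.
V14 is neither a parent, child, nor co-parent of V6, so it does not belong.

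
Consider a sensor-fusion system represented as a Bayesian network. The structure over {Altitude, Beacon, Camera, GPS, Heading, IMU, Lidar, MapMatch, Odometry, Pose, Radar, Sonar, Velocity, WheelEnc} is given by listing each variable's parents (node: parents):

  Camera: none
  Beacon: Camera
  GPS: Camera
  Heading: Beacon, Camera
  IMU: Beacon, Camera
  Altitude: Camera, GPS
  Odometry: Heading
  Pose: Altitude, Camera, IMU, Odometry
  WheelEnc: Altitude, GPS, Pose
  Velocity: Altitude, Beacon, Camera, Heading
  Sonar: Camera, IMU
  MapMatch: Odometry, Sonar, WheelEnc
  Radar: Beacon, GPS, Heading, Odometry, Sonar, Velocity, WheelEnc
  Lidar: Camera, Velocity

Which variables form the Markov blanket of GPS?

Pa(GPS) = {Camera}.
GPS's children: Altitude, Radar, WheelEnc.
For each child, the remaining parents (spouses of GPS):
  Altitude: Camera
  WheelEnc: Altitude, Pose
  Radar: Beacon, Heading, Odometry, Sonar, Velocity, WheelEnc
So the Markov blanket of GPS is {Altitude, Beacon, Camera, Heading, Odometry, Pose, Radar, Sonar, Velocity, WheelEnc}.

{Altitude, Beacon, Camera, Heading, Odometry, Pose, Radar, Sonar, Velocity, WheelEnc}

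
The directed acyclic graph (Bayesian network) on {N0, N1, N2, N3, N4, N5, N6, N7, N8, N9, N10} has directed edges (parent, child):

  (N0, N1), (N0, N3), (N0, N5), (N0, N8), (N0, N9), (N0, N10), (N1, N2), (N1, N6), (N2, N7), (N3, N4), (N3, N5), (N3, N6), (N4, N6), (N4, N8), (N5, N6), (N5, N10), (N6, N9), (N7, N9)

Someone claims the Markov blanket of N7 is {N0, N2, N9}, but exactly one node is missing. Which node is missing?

N6

By definition, MB(N7) is built from N7's parents, N7's children, and the co-parents of N7.
N7 has child N9.
Pa(N7) = {N2}.
Co-parents of N7 (other parents of its children):
  N9 also has parents N0, N6.
MB(N7) = {N0, N2, N6, N9}.
Comparing with the claimed set, N6 is missing.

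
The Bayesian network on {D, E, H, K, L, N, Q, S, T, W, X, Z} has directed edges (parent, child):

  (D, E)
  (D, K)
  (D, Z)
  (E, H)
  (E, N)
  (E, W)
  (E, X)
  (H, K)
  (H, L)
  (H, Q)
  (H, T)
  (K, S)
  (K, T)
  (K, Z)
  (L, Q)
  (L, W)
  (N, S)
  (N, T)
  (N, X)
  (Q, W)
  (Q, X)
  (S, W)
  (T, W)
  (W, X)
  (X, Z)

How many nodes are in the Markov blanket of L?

6

By definition, MB(L) is built from L's parents, L's children, and the co-parents of L.
L's children: Q, W.
L has parent H.
Co-parents of L (other parents of its children):
  Q: H
  W: E, Q, S, T
MB(L) = {E, H, Q, S, T, W}, which has 6 nodes.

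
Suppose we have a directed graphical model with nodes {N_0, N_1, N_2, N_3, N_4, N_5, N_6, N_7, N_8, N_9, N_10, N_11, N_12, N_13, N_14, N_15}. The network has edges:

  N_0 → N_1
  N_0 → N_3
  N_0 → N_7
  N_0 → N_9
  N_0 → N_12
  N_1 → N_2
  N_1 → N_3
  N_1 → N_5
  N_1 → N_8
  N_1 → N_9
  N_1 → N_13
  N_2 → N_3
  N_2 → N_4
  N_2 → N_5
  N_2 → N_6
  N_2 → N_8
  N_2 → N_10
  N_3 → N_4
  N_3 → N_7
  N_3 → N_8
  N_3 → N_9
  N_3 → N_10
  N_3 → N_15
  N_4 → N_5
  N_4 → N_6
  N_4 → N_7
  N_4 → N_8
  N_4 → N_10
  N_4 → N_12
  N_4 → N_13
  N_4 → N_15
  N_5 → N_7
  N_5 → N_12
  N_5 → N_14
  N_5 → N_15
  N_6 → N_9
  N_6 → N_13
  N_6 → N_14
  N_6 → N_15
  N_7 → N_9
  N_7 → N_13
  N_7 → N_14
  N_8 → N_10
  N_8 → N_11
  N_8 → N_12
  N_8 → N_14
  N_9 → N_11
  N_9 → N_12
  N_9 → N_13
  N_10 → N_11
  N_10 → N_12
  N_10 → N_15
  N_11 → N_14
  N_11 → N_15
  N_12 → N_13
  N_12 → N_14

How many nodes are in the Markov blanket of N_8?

Parents of N_8: N_1, N_2, N_3, N_4.
N_8 has children N_10, N_11, N_12, N_14.
Co-parents of N_8 (other parents of its children):
  N_10 also has parents N_2, N_3, N_4.
  parents(N_11) \ {N_8} = {N_9, N_10}.
  parents(N_12) \ {N_8} = {N_0, N_4, N_5, N_9, N_10}.
  parents(N_14) \ {N_8} = {N_5, N_6, N_7, N_11, N_12}.
MB(N_8) = {N_0, N_1, N_2, N_3, N_4, N_5, N_6, N_7, N_9, N_10, N_11, N_12, N_14}, which has 13 nodes.

13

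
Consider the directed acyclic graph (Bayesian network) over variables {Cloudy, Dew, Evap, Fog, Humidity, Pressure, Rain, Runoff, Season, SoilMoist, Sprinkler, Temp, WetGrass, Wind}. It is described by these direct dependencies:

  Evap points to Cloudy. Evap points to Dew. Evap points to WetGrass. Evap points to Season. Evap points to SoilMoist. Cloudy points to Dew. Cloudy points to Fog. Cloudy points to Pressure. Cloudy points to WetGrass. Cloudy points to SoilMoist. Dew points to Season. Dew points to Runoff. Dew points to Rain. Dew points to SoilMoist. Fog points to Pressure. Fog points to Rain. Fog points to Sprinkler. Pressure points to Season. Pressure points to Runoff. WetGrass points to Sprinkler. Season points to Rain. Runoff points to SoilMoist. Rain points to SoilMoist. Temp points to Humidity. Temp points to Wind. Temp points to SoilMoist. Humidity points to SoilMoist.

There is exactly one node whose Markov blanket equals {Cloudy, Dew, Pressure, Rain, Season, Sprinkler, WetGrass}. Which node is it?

Fog

The target node must have every member of {Cloudy, Dew, Pressure, Rain, Season, Sprinkler, WetGrass} as a parent, child, or co-parent, and no others.
Parents of Fog: Cloudy; children: Pressure, Rain, Sprinkler; co-parents: Cloudy, Dew, Season, WetGrass.
These exactly cover the given set, so the node is Fog.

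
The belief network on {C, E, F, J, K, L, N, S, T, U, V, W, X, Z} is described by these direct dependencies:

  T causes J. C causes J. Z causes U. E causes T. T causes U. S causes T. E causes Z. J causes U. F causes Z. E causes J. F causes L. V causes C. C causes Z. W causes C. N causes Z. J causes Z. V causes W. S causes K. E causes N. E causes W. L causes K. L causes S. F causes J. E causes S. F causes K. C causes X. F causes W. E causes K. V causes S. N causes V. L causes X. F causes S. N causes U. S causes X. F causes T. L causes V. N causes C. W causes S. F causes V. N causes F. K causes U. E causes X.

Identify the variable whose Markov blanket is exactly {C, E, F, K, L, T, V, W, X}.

S

The target node must have every member of {C, E, F, K, L, T, V, W, X} as a parent, child, or co-parent, and no others.
Parents of S: E, F, L, V, W; children: K, T, X; co-parents: C, E, F, L.
These exactly cover the given set, so the node is S.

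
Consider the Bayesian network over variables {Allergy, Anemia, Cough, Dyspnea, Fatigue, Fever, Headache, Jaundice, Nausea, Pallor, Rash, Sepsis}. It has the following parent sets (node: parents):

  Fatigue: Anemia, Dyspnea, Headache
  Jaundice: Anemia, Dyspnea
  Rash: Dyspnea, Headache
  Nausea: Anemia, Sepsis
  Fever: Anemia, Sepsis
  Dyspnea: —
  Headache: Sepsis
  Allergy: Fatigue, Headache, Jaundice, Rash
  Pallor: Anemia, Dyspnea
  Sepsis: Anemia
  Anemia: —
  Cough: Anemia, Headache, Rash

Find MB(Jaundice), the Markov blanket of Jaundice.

{Allergy, Anemia, Dyspnea, Fatigue, Headache, Rash}

Parents of Jaundice: Anemia, Dyspnea.
Jaundice's children: Allergy.
Other parents of Jaundice's children:
  Allergy: Fatigue, Headache, Rash
So the Markov blanket of Jaundice is {Allergy, Anemia, Dyspnea, Fatigue, Headache, Rash}.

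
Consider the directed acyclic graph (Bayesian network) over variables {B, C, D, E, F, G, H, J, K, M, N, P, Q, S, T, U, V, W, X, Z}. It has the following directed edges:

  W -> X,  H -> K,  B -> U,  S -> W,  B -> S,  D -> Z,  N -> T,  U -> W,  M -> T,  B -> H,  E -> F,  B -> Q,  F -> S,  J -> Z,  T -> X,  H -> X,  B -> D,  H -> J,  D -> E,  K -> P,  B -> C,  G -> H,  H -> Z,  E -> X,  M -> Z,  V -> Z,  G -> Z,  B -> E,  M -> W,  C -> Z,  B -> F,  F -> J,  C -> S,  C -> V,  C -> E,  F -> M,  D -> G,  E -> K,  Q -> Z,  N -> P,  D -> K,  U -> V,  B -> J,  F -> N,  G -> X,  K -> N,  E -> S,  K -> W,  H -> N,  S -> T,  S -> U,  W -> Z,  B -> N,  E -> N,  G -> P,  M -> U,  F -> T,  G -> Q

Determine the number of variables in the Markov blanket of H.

16

The Markov blanket of a node is its parents, its children, and the other parents of its children.
H's parents: B, G.
Ch(H) = {J, K, N, X, Z}.
For each child, the remaining parents (spouses of H):
  J's other parents are B, F.
  K also has parents D, E.
  parents(N) \ {H} = {B, E, F, K}.
  X's other parents are E, G, T, W.
  parents(Z) \ {H} = {C, D, G, J, M, Q, V, W}.
MB(H) = {B, C, D, E, F, G, J, K, M, N, Q, T, V, W, X, Z}, which has 16 nodes.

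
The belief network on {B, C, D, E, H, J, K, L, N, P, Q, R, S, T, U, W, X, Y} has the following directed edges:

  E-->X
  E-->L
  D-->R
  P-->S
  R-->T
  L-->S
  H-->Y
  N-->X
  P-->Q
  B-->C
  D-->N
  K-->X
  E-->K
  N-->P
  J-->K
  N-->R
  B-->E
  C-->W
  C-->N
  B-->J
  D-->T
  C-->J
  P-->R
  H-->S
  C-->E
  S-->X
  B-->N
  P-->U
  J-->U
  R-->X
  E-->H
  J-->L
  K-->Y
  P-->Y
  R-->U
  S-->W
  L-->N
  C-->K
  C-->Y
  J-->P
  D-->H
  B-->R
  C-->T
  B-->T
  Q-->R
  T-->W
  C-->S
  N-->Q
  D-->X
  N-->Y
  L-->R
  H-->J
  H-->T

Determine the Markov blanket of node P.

{B, C, D, H, J, K, L, N, Q, R, S, U, Y}

Children of P: Q, R, S, U, Y.
Pa(P) = {J, N}.
For each child, the remaining parents (spouses of P):
  Q: N
  R: B, D, L, N, Q
  S: C, H, L
  U: J, R
  Y: C, H, K, N
MB(P) = {B, C, D, H, J, K, L, N, Q, R, S, U, Y}.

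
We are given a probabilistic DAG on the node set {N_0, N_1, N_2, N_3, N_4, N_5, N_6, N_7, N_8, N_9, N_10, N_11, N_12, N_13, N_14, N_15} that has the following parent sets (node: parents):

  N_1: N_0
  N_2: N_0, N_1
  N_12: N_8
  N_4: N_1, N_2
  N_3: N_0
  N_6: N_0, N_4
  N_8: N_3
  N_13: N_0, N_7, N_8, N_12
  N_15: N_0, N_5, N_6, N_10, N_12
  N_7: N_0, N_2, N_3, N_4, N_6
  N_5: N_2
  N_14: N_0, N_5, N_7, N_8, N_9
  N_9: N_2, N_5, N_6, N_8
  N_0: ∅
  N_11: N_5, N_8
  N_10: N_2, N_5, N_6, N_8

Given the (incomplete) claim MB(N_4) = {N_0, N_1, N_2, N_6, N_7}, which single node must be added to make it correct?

N_4's parents: N_1, N_2.
N_4 has children N_6, N_7.
Co-parents of N_4 (other parents of its children):
  N_6: N_0
  N_7: N_0, N_2, N_3, N_6
MB(N_4) = {N_0, N_1, N_2, N_3, N_6, N_7}.
Comparing with the claimed set, N_3 is missing.

N_3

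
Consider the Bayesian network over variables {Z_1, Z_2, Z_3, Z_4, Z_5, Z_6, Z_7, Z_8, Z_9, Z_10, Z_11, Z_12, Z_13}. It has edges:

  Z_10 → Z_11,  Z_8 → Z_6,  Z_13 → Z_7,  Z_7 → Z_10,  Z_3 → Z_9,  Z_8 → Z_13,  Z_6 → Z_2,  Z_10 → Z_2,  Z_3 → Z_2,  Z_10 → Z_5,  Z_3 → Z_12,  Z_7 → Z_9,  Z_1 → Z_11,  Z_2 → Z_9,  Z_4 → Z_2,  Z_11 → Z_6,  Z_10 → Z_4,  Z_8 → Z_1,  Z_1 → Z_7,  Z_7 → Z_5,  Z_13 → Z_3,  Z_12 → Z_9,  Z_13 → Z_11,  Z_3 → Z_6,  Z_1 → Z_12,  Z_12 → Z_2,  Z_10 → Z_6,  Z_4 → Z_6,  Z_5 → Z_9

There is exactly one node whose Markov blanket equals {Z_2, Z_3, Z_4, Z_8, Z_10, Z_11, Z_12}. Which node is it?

Z_6

The target node must have every member of {Z_2, Z_3, Z_4, Z_8, Z_10, Z_11, Z_12} as a parent, child, or co-parent, and no others.
Parents of Z_6: Z_3, Z_4, Z_8, Z_10, Z_11; children: Z_2; co-parents: Z_3, Z_4, Z_10, Z_12.
These exactly cover the given set, so the node is Z_6.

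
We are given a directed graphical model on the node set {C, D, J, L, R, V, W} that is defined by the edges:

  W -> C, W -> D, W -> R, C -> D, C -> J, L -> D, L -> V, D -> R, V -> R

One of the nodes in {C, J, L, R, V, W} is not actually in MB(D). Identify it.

D has parents C, L, W.
D's children: R.
Other parents of D's children:
  parents(R) \ {D} = {V, W}.
MB(D) = {C, L, R, V, W}.
J is neither a parent, child, nor co-parent of D, so it does not belong.

J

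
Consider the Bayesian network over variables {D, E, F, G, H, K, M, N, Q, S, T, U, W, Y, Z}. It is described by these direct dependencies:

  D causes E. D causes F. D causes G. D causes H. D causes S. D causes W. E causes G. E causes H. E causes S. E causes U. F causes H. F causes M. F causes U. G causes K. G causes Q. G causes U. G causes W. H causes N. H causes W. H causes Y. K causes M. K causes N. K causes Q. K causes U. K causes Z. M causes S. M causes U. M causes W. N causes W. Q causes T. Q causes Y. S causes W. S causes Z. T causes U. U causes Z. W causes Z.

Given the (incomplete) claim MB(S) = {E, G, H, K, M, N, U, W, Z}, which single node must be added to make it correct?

D

Parents of S: D, E, M.
S's children: W, Z.
Parents of each child, excluding S:
  W: D, G, H, M, N
  Z: K, U, W
MB(S) = {D, E, G, H, K, M, N, U, W, Z}.
Comparing with the claimed set, D is missing.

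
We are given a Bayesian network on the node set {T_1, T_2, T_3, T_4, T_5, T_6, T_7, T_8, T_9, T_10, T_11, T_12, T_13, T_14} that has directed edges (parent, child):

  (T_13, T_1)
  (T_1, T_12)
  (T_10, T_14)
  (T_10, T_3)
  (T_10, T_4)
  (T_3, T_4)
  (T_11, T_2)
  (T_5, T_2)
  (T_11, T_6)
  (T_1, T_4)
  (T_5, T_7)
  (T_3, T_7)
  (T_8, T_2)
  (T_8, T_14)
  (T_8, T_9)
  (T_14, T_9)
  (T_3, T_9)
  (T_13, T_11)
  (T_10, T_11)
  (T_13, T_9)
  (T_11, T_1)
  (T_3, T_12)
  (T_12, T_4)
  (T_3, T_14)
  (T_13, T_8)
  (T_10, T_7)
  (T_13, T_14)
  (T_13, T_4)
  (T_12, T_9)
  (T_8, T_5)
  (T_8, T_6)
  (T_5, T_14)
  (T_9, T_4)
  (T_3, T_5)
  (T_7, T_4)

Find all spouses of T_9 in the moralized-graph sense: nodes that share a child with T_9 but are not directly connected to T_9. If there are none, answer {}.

{T_1, T_7, T_10}

Children of T_9: T_4.
  T_4's other parents are T_1, T_3, T_7, T_10, T_12, T_13.
Excluding nodes already adjacent to T_9 (T_3, T_4, T_8, T_12, T_13, T_14), the co-parent-only contribution is {T_1, T_7, T_10}.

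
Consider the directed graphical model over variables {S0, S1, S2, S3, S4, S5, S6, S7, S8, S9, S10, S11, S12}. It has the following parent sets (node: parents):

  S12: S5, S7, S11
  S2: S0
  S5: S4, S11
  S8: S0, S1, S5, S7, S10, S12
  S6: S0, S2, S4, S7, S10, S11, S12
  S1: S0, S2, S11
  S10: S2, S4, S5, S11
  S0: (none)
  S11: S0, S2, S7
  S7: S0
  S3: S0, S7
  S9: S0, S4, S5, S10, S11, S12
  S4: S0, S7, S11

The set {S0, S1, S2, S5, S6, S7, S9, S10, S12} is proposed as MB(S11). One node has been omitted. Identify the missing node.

Recall MB(v) = parents ∪ children ∪ spouses, where spouses are the other parents of v's children.
Children of S11: S1, S4, S5, S6, S9, S10, S12.
S11's parents: S0, S2, S7.
Other parents of S11's children:
  S4: S0, S7
  S5: S4
  S12: S5, S7
  S1: S0, S2
  S10: S2, S4, S5
  S6: S0, S2, S4, S7, S10, S12
  S9: S0, S4, S5, S10, S12
MB(S11) = {S0, S1, S2, S4, S5, S6, S7, S9, S10, S12}.
Comparing with the claimed set, S4 is missing.

S4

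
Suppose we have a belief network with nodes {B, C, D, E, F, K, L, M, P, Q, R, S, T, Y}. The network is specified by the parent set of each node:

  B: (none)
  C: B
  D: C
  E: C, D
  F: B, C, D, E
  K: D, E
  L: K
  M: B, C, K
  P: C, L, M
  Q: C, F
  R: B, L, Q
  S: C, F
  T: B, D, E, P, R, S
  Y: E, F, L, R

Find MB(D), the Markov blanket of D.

{B, C, E, F, K, P, R, S, T}

Parents of D: C.
D has children E, F, K, T.
Other parents of D's children:
  E's other parent is C.
  F also has parents B, C, E.
  parents(K) \ {D} = {E}.
  T also has parents B, E, P, R, S.
MB(D) = {B, C, E, F, K, P, R, S, T}.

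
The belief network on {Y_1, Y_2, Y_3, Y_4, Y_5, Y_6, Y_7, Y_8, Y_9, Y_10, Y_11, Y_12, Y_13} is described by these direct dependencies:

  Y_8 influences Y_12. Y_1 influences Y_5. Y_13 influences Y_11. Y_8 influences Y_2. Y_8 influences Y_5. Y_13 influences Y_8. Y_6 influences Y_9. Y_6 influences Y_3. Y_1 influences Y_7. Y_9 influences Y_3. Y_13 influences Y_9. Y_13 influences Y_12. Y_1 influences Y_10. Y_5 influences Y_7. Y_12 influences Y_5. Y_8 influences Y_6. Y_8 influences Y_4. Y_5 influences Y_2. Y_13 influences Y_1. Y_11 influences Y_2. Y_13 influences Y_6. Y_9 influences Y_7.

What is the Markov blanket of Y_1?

Children of Y_1: Y_5, Y_7, Y_10.
Parents of Y_1: Y_13.
Parents of each child, excluding Y_1:
  Y_10 has no other parent.
  Y_5 also has parents Y_8, Y_12.
  Y_7's other parents are Y_5, Y_9.
Union: {Y_13} ∪ {Y_5, Y_7, Y_10} ∪ {Y_5, Y_8, Y_9, Y_12} = {Y_5, Y_7, Y_8, Y_9, Y_10, Y_12, Y_13}.

{Y_5, Y_7, Y_8, Y_9, Y_10, Y_12, Y_13}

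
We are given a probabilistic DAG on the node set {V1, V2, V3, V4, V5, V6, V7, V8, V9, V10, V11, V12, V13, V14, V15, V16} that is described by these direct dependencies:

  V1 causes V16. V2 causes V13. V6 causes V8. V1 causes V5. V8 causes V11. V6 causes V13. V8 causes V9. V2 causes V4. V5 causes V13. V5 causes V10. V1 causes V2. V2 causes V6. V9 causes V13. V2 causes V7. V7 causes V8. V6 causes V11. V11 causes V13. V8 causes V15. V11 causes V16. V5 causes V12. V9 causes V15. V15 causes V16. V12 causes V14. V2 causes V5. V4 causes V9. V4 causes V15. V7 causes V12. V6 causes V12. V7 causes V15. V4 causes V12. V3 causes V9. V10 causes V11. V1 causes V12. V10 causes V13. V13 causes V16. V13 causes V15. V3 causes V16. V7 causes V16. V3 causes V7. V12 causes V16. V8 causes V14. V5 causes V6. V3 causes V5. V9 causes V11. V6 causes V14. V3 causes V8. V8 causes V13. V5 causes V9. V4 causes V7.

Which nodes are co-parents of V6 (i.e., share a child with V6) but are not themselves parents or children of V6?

{V1, V3, V4, V7, V9, V10}

Children of V6: V8, V11, V12, V13, V14.
  parents(V8) \ {V6} = {V3, V7}.
  V11 also has parents V8, V9, V10.
  V12 also has parents V1, V4, V5, V7.
  parents(V13) \ {V6} = {V2, V5, V8, V9, V10, V11}.
  V14's other parents are V8, V12.
Excluding nodes already adjacent to V6 (V2, V5, V8, V11, V12, V13, V14), the co-parent-only contribution is {V1, V3, V4, V7, V9, V10}.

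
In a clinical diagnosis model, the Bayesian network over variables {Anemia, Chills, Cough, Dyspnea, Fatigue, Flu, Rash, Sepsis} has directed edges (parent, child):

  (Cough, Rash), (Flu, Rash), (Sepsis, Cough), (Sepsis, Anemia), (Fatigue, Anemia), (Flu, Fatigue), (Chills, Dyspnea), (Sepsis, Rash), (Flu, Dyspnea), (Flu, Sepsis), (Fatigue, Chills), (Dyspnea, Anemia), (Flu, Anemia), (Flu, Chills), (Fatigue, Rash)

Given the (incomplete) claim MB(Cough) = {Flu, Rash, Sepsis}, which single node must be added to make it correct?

Fatigue

Cough's parents: Sepsis.
Cough's children: Rash.
Co-parents of Cough (other parents of its children):
  Rash: Fatigue, Flu, Sepsis
MB(Cough) = {Fatigue, Flu, Rash, Sepsis}.
Comparing with the claimed set, Fatigue is missing.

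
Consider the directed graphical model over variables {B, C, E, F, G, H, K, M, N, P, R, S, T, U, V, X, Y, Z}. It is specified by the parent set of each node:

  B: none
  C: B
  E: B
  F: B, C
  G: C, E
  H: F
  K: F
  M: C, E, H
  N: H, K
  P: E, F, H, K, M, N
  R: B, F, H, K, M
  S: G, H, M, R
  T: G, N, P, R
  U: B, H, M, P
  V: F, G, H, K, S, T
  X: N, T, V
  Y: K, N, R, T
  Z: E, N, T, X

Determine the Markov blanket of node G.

A node's Markov blanket = Pa ∪ Ch ∪ (parents of Ch other than the node itself).
G's parents: C, E.
Ch(G) = {S, T, V}.
For each child, the remaining parents (spouses of G):
  S: H, M, R
  T: N, P, R
  V: F, H, K, S, T
Taking the union gives {C, E, F, H, K, M, N, P, R, S, T, V}.

{C, E, F, H, K, M, N, P, R, S, T, V}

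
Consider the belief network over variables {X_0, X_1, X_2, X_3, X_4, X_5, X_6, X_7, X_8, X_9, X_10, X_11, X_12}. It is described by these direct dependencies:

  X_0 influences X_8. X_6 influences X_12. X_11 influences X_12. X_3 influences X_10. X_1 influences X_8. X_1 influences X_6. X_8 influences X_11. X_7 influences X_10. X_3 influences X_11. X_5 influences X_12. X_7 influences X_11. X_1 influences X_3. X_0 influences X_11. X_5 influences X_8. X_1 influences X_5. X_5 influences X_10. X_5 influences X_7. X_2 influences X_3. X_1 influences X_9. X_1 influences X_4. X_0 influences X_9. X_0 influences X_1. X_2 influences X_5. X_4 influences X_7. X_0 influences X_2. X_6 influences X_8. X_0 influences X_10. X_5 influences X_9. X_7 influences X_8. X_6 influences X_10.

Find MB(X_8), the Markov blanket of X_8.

{X_0, X_1, X_3, X_5, X_6, X_7, X_11}

Children of X_8: X_11.
X_8 has parents X_0, X_1, X_5, X_6, X_7.
Other parents of X_8's children:
  X_11's other parents are X_0, X_3, X_7.
MB(X_8) = {X_0, X_1, X_3, X_5, X_6, X_7, X_11}.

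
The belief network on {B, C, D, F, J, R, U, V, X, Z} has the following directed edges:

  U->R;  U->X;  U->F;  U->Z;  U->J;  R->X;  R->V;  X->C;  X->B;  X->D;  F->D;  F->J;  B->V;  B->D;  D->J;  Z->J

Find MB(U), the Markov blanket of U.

The Markov blanket of a node is its parents, its children, and the other parents of its children.
U has no parents.
U has children F, J, R, X, Z.
For each child, the remaining parents (spouses of U):
  R: —
  X: R
  F: —
  Z: —
  J: D, F, Z
MB(U) = {D, F, J, R, X, Z}.

{D, F, J, R, X, Z}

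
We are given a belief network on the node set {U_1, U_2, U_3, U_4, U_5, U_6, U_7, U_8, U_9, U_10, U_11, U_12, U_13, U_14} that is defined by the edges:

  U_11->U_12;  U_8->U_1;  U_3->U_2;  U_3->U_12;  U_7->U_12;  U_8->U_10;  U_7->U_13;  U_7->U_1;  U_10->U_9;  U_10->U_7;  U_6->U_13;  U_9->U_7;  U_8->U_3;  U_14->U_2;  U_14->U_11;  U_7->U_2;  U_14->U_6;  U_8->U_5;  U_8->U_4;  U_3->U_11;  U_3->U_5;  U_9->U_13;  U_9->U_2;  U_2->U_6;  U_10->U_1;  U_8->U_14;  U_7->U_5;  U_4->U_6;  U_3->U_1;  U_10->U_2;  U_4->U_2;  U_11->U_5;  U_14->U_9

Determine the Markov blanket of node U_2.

{U_3, U_4, U_6, U_7, U_9, U_10, U_14}

By definition, MB(U_2) is built from U_2's parents, U_2's children, and the co-parents of U_2.
Parents of U_2: U_3, U_4, U_7, U_9, U_10, U_14.
Ch(U_2) = {U_6}.
For each child, the remaining parents (spouses of U_2):
  U_6: U_4, U_14
Taking the union gives {U_3, U_4, U_6, U_7, U_9, U_10, U_14}.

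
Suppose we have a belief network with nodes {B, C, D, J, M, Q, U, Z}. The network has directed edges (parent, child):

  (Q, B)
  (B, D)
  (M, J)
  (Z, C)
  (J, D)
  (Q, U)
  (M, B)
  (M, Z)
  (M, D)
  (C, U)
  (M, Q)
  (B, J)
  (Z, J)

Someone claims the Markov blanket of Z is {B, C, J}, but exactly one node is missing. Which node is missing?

M

Recall MB(v) = parents ∪ children ∪ spouses, where spouses are the other parents of v's children.
Pa(Z) = {M}.
Z has children C, J.
Other parents of Z's children:
  C has no other parent.
  parents(J) \ {Z} = {B, M}.
MB(Z) = {B, C, J, M}.
Comparing with the claimed set, M is missing.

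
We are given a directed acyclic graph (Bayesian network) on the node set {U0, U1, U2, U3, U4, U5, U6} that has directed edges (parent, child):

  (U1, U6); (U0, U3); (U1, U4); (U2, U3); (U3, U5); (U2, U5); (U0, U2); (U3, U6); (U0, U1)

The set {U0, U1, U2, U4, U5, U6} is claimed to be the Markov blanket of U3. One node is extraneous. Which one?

Pa(U3) = {U0, U2}.
U3's children: U5, U6.
Parents of each child, excluding U3:
  U5 also has parent U2.
  parents(U6) \ {U3} = {U1}.
MB(U3) = {U0, U1, U2, U5, U6}.
U4 is neither a parent, child, nor co-parent of U3, so it does not belong.

U4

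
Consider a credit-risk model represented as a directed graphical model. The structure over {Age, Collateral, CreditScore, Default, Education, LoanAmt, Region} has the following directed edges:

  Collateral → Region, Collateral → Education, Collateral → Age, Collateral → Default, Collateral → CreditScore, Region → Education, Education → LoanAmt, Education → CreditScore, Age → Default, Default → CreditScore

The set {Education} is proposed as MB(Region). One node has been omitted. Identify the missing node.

Ch(Region) = {Education}.
Region has parent Collateral.
Parents of each child, excluding Region:
  Education: Collateral
MB(Region) = {Collateral, Education}.
Comparing with the claimed set, Collateral is missing.

Collateral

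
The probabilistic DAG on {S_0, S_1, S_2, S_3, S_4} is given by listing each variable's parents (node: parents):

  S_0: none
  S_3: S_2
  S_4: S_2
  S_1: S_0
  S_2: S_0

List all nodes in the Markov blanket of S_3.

{S_2}

S_3's children: none.
Pa(S_3) = {S_2}.
S_3 has no children, so there are no co-parents.
Taking the union gives {S_2}.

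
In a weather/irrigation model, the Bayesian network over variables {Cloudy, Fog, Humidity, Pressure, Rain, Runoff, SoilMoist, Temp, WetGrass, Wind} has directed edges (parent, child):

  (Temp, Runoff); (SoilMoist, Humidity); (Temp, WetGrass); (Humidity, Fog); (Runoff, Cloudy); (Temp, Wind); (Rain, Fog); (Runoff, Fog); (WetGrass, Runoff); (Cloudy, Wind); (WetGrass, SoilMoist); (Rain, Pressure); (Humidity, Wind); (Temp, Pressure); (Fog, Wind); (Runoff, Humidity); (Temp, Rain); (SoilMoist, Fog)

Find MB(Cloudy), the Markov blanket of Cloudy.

Recall MB(v) = parents ∪ children ∪ spouses, where spouses are the other parents of v's children.
Cloudy has parent Runoff.
Cloudy's children: Wind.
For each child, the remaining parents (spouses of Cloudy):
  Wind's other parents are Fog, Humidity, Temp.
Taking the union gives {Fog, Humidity, Runoff, Temp, Wind}.

{Fog, Humidity, Runoff, Temp, Wind}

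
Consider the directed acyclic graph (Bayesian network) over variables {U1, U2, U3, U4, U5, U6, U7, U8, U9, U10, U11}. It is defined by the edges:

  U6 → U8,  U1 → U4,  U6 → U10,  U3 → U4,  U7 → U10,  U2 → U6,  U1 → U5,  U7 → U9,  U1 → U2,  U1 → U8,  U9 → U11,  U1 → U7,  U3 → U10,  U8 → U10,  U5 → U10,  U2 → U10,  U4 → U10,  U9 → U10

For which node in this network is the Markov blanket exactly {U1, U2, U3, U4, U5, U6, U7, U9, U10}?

U8

The target node must have every member of {U1, U2, U3, U4, U5, U6, U7, U9, U10} as a parent, child, or co-parent, and no others.
Parents of U8: U1, U6; children: U10; co-parents: U2, U3, U4, U5, U6, U7, U9.
These exactly cover the given set, so the node is U8.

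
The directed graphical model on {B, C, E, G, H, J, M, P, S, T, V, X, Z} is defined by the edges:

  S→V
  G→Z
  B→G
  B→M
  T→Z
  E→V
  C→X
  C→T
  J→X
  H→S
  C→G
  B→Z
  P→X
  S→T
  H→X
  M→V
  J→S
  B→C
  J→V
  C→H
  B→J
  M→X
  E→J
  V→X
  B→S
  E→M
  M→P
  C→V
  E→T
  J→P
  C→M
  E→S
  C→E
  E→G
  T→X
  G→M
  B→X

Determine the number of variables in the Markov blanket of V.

Pa(V) = {C, E, J, M, S}.
Children of V: X.
Co-parents of V (other parents of its children):
  X also has parents B, C, H, J, M, P, T.
MB(V) = {B, C, E, H, J, M, P, S, T, X}, which has 10 nodes.

10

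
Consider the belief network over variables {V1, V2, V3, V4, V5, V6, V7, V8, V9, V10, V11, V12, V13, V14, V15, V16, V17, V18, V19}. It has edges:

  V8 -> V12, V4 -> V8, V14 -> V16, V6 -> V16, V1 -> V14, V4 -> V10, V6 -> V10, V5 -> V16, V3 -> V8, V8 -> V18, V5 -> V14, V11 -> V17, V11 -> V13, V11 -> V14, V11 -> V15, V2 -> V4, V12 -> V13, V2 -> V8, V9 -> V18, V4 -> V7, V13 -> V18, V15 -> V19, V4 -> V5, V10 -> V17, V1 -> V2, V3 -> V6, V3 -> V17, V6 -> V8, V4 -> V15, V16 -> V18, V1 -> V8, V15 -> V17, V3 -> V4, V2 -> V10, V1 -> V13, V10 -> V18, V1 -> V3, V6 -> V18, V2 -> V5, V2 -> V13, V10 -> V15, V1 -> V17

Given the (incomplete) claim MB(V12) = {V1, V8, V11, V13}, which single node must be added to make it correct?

Parents of V12: V8.
V12 has child V13.
Parents of each child, excluding V12:
  parents(V13) \ {V12} = {V1, V2, V11}.
MB(V12) = {V1, V2, V8, V11, V13}.
Comparing with the claimed set, V2 is missing.

V2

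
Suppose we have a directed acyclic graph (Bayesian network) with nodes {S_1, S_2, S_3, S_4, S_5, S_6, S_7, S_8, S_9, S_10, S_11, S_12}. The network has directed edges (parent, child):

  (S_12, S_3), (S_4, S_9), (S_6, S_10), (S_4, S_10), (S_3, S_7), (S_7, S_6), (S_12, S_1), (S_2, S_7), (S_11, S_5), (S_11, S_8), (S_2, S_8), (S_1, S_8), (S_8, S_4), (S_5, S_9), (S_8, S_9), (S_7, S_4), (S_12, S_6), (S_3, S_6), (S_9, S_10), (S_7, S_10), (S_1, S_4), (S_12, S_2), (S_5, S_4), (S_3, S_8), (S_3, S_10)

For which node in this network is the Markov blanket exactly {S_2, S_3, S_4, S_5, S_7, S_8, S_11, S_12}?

The target node must have every member of {S_2, S_3, S_4, S_5, S_7, S_8, S_11, S_12} as a parent, child, or co-parent, and no others.
Parents of S_1: S_12; children: S_4, S_8; co-parents: S_2, S_3, S_5, S_7, S_8, S_11.
These exactly cover the given set, so the node is S_1.

S_1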